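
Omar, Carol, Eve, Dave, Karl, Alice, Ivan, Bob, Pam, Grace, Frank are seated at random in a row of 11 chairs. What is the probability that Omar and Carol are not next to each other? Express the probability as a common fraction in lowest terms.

There are 11! = 39916800 arrangements.
Arrangements with Omar and Carol adjacent: 2·10! = 7257600.
So not adjacent: 39916800 − 7257600 = 32659200, probability 32659200/39916800 = 9/11.

9/11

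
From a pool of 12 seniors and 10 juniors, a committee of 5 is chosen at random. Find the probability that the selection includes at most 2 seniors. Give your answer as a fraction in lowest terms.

There are C(22,5) = 26334 ways to choose the 5.
Favorable selections (at most 2 seniors): C(12,0)·C(10,5) + C(12,1)·C(10,4) + C(12,2)·C(10,3) = 252 + 2520 + 7920 = 10692.
Probability = 10692/26334 = 54/133.

54/133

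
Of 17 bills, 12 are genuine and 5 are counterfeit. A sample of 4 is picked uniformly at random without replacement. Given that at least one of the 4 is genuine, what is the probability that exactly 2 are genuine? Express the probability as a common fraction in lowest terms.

Work in counts. Selections with at least one genuine: C(17,4) − C(5,4) = 2380 − 5 = 2375.
Of those, selections where exactly 2 are genuine: C(12,2)·C(5,2) = 66·10 = 660.
Conditional probability = 660/2375 = 132/475.

132/475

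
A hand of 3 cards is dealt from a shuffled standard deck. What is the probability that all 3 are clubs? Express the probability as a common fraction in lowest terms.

There are C(52,3) = 22100 possible 3-card hands.
Hands that are all clubs: C(13,3) = 286.
Probability = 286/22100 = 11/850.

11/850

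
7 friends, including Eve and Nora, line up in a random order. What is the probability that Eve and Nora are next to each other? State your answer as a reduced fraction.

2/7

There are 7! = 5040 arrangements.
Treat Eve and Nora as a block: 6! arrangements of the blocks × 2 orders within the block = 2·720 = 1440.
Probability = 1440/5040 = 2/7.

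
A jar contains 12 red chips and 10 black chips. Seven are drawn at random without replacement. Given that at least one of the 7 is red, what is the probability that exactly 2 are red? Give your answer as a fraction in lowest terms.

Work in counts. Selections with at least one red: C(22,7) − C(10,7) = 170544 − 120 = 170424.
Of those, selections where exactly 2 are red: C(12,2)·C(10,5) = 66·252 = 16632.
Conditional probability = 16632/170424 = 77/789.

77/789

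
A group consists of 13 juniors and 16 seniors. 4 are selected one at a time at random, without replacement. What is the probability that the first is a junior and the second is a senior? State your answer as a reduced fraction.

Multiply the conditional probabilities at each draw: 13/29 · 16/28 = 208/812 = 52/203.

52/203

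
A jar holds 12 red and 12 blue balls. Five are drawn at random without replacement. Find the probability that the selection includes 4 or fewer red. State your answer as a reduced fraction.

Total selections: C(24,5) = 42504.
Favorable selections (4 or fewer red): C(12,0)·C(12,5) + C(12,1)·C(12,4) + C(12,2)·C(12,3) + C(12,3)·C(12,2) + C(12,4)·C(12,1) = 792 + 5940 + 14520 + 14520 + 5940 = 41712.
Probability = 41712/42504 = 158/161.

158/161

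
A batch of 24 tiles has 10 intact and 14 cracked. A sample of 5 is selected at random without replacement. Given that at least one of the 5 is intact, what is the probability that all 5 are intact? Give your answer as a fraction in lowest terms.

Work in counts. Selections with at least one intact: C(24,5) − C(14,5) = 42504 − 2002 = 40502.
Of those, selections where all 5 are intact: C(10,5) = 252.
Conditional probability = 252/40502 = 18/2893.

18/2893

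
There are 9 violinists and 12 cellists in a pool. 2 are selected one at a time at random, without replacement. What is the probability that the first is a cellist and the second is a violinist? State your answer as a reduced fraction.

9/35

Multiply the conditional probabilities at each draw: 12/21 · 9/20 = 108/420 = 9/35.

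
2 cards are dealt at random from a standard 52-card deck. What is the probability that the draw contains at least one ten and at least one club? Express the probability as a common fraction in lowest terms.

29/442

There are C(52,2) = 1326 possible draws.
By inclusion-exclusion on the complements, draws missing all tens or all clubs: C(48,2) + C(39,2) − C(36,2) = 1128 + 741 − 630 = 1239.
So draws with at least one of each: 1326 − 1239 = 87, probability 87/1326 = 29/442.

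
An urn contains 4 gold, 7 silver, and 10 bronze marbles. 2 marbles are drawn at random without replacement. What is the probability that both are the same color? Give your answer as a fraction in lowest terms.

12/35

There are C(21,2) = 210 ways to draw 2 marbles.
All same color: C(4,2) + C(7,2) + C(10,2) = 6 + 21 + 45 = 72.
Probability = 72/210 = 12/35.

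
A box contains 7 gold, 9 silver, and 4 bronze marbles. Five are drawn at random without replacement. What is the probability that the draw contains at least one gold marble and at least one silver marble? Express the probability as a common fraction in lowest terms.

There are C(20,5) = 15504 possible draws.
By inclusion-exclusion on the complements, draws missing all gold or all silver: C(13,5) + C(11,5) − C(4,5) = 1287 + 462 − 0 = 1749.
So draws with at least one of each: 15504 − 1749 = 13755, probability 13755/15504 = 4585/5168.

4585/5168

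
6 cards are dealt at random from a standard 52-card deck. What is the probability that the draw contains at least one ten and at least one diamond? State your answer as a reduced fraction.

6772177/20358520

There are C(52,6) = 20358520 possible draws.
By inclusion-exclusion on the complements, draws missing all tens or all diamonds: C(48,6) + C(39,6) − C(36,6) = 12271512 + 3262623 − 1947792 = 13586343.
So draws with at least one of each: 20358520 − 13586343 = 6772177, probability 6772177/20358520.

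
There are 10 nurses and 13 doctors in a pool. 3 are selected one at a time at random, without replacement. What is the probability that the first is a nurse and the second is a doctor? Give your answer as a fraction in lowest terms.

Multiply the conditional probabilities at each draw: 10/23 · 13/22 = 130/506 = 65/253.

65/253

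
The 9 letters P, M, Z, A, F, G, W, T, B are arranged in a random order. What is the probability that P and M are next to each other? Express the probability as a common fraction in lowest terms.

There are 9! = 362880 arrangements.
Treat P and M as a block: 8! arrangements of the blocks × 2 orders within the block = 2·40320 = 80640.
Probability = 80640/362880 = 2/9.

2/9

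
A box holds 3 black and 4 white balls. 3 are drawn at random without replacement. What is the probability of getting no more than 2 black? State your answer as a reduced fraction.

Total selections: C(7,3) = 35.
The complement is exactly 3 black: C(3,3)·C(4,0) = 1.
Probability = 1 − 1/35 = 34/35.

34/35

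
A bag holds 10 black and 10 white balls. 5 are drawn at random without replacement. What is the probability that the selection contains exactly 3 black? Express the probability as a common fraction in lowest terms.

There are C(20,5) = 15504 ways to choose 5 from 20.
Selections with exactly 3 black: choose 3 of the 10 black and 2 of the 10 white, C(10,3)·C(10,2) = 120·45 = 5400.
Probability = 5400/15504 = 225/646.

225/646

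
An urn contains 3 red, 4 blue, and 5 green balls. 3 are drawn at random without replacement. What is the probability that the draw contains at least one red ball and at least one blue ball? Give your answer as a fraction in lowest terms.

9/22

There are C(12,3) = 220 possible draws.
By inclusion-exclusion on the complements, draws missing all red or all blue: C(9,3) + C(8,3) − C(5,3) = 84 + 56 − 10 = 130.
So draws with at least one of each: 220 − 130 = 90, probability 90/220 = 9/22.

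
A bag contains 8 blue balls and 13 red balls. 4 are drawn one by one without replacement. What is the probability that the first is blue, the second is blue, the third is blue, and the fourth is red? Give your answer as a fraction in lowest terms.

26/855

Multiply the conditional probabilities at each draw: 8/21 · 7/20 · 6/19 · 13/18 = 4368/143640 = 26/855.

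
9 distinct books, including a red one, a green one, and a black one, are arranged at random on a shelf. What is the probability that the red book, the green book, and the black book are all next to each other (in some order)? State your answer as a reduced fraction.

1/12

There are 9! = 362880 arrangements.
Treat the three as one block: 7! placements × 3! orders within the block = 5040·6 = 30240.
Probability = 30240/362880 = 1/12.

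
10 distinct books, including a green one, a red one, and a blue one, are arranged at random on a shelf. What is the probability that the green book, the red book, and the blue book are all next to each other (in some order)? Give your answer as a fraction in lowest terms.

1/15

There are 10! = 3628800 arrangements.
Treat the three as one block: 8! placements × 3! orders within the block = 40320·6 = 241920.
Probability = 241920/3628800 = 1/15.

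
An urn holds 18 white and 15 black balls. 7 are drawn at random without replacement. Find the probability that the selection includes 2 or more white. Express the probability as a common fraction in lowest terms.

There are C(33,7) = 4272048 ways to choose the 7.
Favorable selections (2 or more white): C(18,2)·C(15,5) + C(18,3)·C(15,4) + C(18,4)·C(15,3) + C(18,5)·C(15,2) + C(18,6)·C(15,1) + C(18,7)·C(15,0) = 459459 + 1113840 + 1392300 + 899640 + 278460 + 31824 = 4175523.
Probability = 4175523/4272048 = 14059/14384.

14059/14384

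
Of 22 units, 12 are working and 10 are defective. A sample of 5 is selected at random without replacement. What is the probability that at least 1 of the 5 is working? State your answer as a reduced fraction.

207/209

Total selections: C(22,5) = 26334.
The complement is all 5 are defective: C(10,5) = 252.
Probability = 1 − 252/26334 = 26082/26334 = 207/209.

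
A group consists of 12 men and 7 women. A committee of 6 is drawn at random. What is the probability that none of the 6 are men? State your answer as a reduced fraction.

There are C(19,6) = 27132 possible selections.
Selections with no men (all women): C(7,6) = 7.
Probability = 7/27132 = 1/3876.

1/3876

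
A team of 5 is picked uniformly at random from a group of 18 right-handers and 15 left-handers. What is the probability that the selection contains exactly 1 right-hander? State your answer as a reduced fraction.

4095/39556

The sample space is all 5-subsets of the 33: C(33,5) = 237336.
Selections with exactly 1 right-hander: choose 1 of the 18 right-handers and 4 of the 15 left-handers, C(18,1)·C(15,4) = 18·1365 = 24570.
Probability = 24570/237336 = 4095/39556.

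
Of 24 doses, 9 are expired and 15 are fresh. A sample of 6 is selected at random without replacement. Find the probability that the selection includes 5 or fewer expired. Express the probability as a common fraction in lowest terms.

Total selections: C(24,6) = 134596.
The complement is exactly 6 expired: C(9,6)·C(15,0) = 84.
Probability = 1 − 84/134596 = 134512/134596 = 4804/4807.

4804/4807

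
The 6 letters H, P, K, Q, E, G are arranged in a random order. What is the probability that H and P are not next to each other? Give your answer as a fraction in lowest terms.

There are 6! = 720 arrangements.
Arrangements with H and P adjacent: 2·5! = 240.
So not adjacent: 720 − 240 = 480, probability 480/720 = 2/3.

2/3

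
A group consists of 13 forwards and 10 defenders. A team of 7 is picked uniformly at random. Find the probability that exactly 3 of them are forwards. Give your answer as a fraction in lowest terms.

1820/7429

There are C(23,7) = 245157 ways to choose 7 from 23.
Selections with exactly 3 forwards: choose 3 of the 13 forwards and 4 of the 10 defenders, C(13,3)·C(10,4) = 286·210 = 60060.
Probability = 60060/245157 = 1820/7429.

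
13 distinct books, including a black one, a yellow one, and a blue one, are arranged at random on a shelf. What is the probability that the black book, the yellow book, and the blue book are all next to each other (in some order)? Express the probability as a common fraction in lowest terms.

1/26

There are 13! = 6227020800 arrangements.
Treat the three as one block: 11! placements × 3! orders within the block = 39916800·6 = 239500800.
Probability = 239500800/6227020800 = 1/26.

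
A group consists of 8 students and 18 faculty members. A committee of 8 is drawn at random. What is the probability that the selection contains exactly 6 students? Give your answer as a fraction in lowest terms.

4284/1562275

The sample space is all 8-subsets of the 26: C(26,8) = 1562275.
Selections with exactly 6 students: choose 6 of the 8 students and 2 of the 18 faculty members, C(8,6)·C(18,2) = 28·153 = 4284.
Probability = 4284/1562275.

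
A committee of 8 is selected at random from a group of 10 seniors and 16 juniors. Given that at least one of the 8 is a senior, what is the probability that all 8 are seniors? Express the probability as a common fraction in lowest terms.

Work in counts. Selections with at least one senior: C(26,8) − C(16,8) = 1562275 − 12870 = 1549405.
Of those, selections where all 8 are seniors: C(10,8) = 45.
Conditional probability = 45/1549405 = 9/309881.

9/309881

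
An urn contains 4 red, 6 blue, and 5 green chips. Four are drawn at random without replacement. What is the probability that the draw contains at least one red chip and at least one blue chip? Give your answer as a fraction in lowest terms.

There are C(15,4) = 1365 possible draws.
By inclusion-exclusion on the complements, draws missing all red or all blue: C(11,4) + C(9,4) − C(5,4) = 330 + 126 − 5 = 451.
So draws with at least one of each: 1365 − 451 = 914, probability 914/1365.

914/1365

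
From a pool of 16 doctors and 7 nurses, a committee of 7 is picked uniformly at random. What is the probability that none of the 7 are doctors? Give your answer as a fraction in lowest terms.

1/245157

There are C(23,7) = 245157 possible selections.
Selections with no doctors (all nurses): C(7,7) = 1.
Probability = 1/245157.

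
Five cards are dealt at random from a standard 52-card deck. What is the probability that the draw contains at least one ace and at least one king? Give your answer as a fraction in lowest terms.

There are C(52,5) = 2598960 possible draws.
By inclusion-exclusion on the complements, draws missing all aces or all kings: C(48,5) + C(48,5) − C(44,5) = 1712304 + 1712304 − 1086008 = 2338600.
So draws with at least one of each: 2598960 − 2338600 = 260360, probability 260360/2598960 = 6509/64974.

6509/64974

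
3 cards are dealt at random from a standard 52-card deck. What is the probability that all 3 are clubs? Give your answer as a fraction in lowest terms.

11/850

There are C(52,3) = 22100 possible 3-card hands.
Hands that are all clubs: C(13,3) = 286.
Probability = 286/22100 = 11/850.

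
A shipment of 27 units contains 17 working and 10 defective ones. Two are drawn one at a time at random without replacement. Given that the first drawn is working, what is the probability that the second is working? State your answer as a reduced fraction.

8/13

After removing one working, 26 remain: 16 working and 10 defective.
So the probability the next is working is 16/26 = 8/13.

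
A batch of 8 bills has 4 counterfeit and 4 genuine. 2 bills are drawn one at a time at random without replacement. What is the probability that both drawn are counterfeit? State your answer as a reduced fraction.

Multiply the conditional probabilities at each draw: 4/8 · 3/7 = 12/56 = 3/14.

3/14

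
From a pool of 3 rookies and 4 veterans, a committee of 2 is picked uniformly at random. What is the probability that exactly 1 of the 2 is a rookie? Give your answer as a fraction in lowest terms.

4/7

Total number of selections: C(7,2) = 21.
Selections with exactly 1 rookie: choose 1 of the 3 rookies and 1 of the 4 veterans, C(3,1)·C(4,1) = 3·4 = 12.
Probability = 12/21 = 4/7.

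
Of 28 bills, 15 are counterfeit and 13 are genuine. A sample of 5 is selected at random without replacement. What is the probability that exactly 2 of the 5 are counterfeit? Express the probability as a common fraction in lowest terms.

11/36

The sample space is all 5-subsets of the 28: C(28,5) = 98280.
Selections with exactly 2 counterfeit: choose 2 of the 15 counterfeit and 3 of the 13 genuine, C(15,2)·C(13,3) = 105·286 = 30030.
Probability = 30030/98280 = 11/36.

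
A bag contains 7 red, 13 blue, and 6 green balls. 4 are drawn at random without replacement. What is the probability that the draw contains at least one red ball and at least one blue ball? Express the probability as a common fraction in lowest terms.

There are C(26,4) = 14950 possible draws.
By inclusion-exclusion on the complements, draws missing all red or all blue: C(19,4) + C(13,4) − C(6,4) = 3876 + 715 − 15 = 4576.
So draws with at least one of each: 14950 − 4576 = 10374, probability 10374/14950 = 399/575.

399/575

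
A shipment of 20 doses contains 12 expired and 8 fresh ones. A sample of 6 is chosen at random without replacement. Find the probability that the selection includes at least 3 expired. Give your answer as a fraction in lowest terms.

44/51

Total selections: C(20,6) = 38760.
Count the complement (fewer than 3 expired): C(12,0)·C(8,6) + C(12,1)·C(8,5) + C(12,2)·C(8,4) = 28 + 672 + 4620 = 5320.
Probability = 1 − 5320/38760 = 33440/38760 = 44/51.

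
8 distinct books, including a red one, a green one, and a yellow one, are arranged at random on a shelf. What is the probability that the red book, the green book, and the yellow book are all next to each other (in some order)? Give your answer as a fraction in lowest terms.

3/28

There are 8! = 40320 arrangements.
Treat the three as one block: 6! placements × 3! orders within the block = 720·6 = 4320.
Probability = 4320/40320 = 3/28.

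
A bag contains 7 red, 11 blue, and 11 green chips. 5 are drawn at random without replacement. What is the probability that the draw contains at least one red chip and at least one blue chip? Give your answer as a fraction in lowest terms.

There are C(29,5) = 118755 possible draws.
By inclusion-exclusion on the complements, draws missing all red or all blue: C(22,5) + C(18,5) − C(11,5) = 26334 + 8568 − 462 = 34440.
So draws with at least one of each: 118755 − 34440 = 84315, probability 84315/118755 = 803/1131.

803/1131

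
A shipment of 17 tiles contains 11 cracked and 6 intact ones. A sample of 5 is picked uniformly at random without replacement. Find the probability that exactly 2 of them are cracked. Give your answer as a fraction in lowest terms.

275/1547

Total number of selections: C(17,5) = 6188.
Selections with exactly 2 cracked: choose 2 of the 11 cracked and 3 of the 6 intact, C(11,2)·C(6,3) = 55·20 = 1100.
Probability = 1100/6188 = 275/1547.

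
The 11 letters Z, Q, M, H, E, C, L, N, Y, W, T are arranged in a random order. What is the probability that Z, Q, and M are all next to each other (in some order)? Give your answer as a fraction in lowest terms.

3/55

There are 11! = 39916800 arrangements.
Treat the three as one block: 9! placements × 3! orders within the block = 362880·6 = 2177280.
Probability = 2177280/39916800 = 3/55.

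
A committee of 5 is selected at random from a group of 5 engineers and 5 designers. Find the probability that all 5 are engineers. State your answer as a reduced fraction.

There are C(10,5) = 252 possible selections.
Selections with all engineers: C(5,5) = 1.
Probability = 1/252.

1/252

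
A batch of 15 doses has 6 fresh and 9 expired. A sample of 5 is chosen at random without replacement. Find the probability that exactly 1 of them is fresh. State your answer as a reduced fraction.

36/143

Total number of selections: C(15,5) = 3003.
Selections with exactly 1 fresh: choose 1 of the 6 fresh and 4 of the 9 expired, C(6,1)·C(9,4) = 6·126 = 756.
Probability = 756/3003 = 36/143.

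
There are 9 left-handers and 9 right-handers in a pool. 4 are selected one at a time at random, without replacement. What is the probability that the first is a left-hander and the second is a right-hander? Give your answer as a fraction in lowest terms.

9/34

Multiply the conditional probabilities at each draw: 9/18 · 9/17 = 81/306 = 9/34.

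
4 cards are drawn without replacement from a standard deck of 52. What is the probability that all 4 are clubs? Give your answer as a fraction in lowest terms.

There are C(52,4) = 270725 possible 4-card hands.
Hands that are all clubs: C(13,4) = 715.
Probability = 715/270725 = 11/4165.

11/4165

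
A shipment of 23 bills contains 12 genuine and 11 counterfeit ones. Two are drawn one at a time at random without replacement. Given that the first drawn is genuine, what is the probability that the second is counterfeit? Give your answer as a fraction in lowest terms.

After removing one genuine, 22 remain: 11 genuine and 11 counterfeit.
So the probability the next is counterfeit is 11/22 = 1/2.

1/2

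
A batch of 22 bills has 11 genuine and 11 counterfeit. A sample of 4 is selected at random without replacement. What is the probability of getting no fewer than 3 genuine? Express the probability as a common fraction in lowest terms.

Total selections: C(22,4) = 7315.
Favorable selections (no fewer than 3 genuine): C(11,3)·C(11,1) + C(11,4)·C(11,0) = 1815 + 330 = 2145.
Probability = 2145/7315 = 39/133.

39/133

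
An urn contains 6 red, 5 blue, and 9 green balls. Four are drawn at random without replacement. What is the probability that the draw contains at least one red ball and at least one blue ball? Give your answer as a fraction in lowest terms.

521/969

There are C(20,4) = 4845 possible draws.
By inclusion-exclusion on the complements, draws missing all red or all blue: C(14,4) + C(15,4) − C(9,4) = 1001 + 1365 − 126 = 2240.
So draws with at least one of each: 4845 − 2240 = 2605, probability 2605/4845 = 521/969.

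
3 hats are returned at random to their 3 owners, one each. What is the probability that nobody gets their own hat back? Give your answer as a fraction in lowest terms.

There are 3! = 6 assignments.
By inclusion-exclusion, assignments with no fixed points: C(3,0)·3! − C(3,1)·2! + C(3,2)·1! − C(3,3)·0! = 2.
Probability = 2/6 = 1/3.

1/3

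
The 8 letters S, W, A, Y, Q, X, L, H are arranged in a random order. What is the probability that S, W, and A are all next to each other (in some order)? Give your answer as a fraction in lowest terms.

There are 8! = 40320 arrangements.
Treat the three as one block: 6! placements × 3! orders within the block = 720·6 = 4320.
Probability = 4320/40320 = 3/28.

3/28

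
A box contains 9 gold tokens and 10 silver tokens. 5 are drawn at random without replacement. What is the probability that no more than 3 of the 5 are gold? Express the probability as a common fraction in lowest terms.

Total selections: C(19,5) = 11628.
Count the complement (more than 3 gold): C(9,4)·C(10,1) + C(9,5)·C(10,0) = 1260 + 126 = 1386.
Probability = 1 − 1386/11628 = 10242/11628 = 569/646.

569/646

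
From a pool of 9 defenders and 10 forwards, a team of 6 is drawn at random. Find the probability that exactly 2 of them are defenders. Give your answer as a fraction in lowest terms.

There are C(19,6) = 27132 ways to choose 6 from 19.
Selections with exactly 2 defenders: choose 2 of the 9 defenders and 4 of the 10 forwards, C(9,2)·C(10,4) = 36·210 = 7560.
Probability = 7560/27132 = 90/323.

90/323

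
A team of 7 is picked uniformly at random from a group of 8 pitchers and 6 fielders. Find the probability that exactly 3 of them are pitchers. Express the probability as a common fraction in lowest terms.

35/143

The sample space is all 7-subsets of the 14: C(14,7) = 3432.
Selections with exactly 3 pitchers: choose 3 of the 8 pitchers and 4 of the 6 fielders, C(8,3)·C(6,4) = 56·15 = 840.
Probability = 840/3432 = 35/143.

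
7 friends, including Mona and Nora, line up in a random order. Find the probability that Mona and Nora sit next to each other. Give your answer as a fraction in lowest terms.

2/7

There are 7! = 5040 arrangements.
Treat Mona and Nora as a block: 6! arrangements of the blocks × 2 orders within the block = 2·720 = 1440.
Probability = 1440/5040 = 2/7.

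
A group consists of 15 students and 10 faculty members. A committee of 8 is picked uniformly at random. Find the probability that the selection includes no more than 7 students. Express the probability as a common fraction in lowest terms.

There are C(25,8) = 1081575 ways to choose the 8.
The complement is exactly 8 students: C(15,8)·C(10,0) = 6435.
Probability = 1 − 6435/1081575 = 1075140/1081575 = 2172/2185.

2172/2185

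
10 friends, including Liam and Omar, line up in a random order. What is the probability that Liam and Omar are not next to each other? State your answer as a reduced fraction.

4/5

There are 10! = 3628800 arrangements.
Arrangements with Liam and Omar adjacent: 2·9! = 725760.
So not adjacent: 3628800 − 725760 = 2903040, probability 2903040/3628800 = 4/5.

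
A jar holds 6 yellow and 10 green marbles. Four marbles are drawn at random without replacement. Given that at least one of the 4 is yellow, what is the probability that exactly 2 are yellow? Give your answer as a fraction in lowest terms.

135/322

Work in counts. Selections with at least one yellow: C(16,4) − C(10,4) = 1820 − 210 = 1610.
Of those, selections where exactly 2 are yellow: C(6,2)·C(10,2) = 15·45 = 675.
Conditional probability = 675/1610 = 135/322.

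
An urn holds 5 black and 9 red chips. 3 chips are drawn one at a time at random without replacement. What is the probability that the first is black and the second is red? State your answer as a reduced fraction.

45/182

Multiply the conditional probabilities at each draw: 5/14 · 9/13 = 45/182.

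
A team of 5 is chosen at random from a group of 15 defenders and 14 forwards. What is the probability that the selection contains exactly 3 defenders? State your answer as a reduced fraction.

There are C(29,5) = 118755 ways to choose 5 from 29.
Selections with exactly 3 defenders: choose 3 of the 15 defenders and 2 of the 14 forwards, C(15,3)·C(14,2) = 455·91 = 41405.
Probability = 41405/118755 = 91/261.

91/261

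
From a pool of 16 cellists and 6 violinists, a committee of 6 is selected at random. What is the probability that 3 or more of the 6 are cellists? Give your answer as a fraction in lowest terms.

Total selections: C(22,6) = 74613.
Count the complement (fewer than 3 cellists): C(16,0)·C(6,6) + C(16,1)·C(6,5) + C(16,2)·C(6,4) = 1 + 96 + 1800 = 1897.
Probability = 1 − 1897/74613 = 72716/74613 = 10388/10659.

10388/10659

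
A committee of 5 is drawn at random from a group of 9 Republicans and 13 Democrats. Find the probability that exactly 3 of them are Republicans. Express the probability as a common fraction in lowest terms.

Total number of selections: C(22,5) = 26334.
Selections with exactly 3 Republicans: choose 3 of the 9 Republicans and 2 of the 13 Democrats, C(9,3)·C(13,2) = 84·78 = 6552.
Probability = 6552/26334 = 52/209.

52/209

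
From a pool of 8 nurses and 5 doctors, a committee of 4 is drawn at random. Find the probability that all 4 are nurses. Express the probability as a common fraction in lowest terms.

14/143

There are C(13,4) = 715 possible selections.
Selections with all nurses: C(8,4) = 70.
Probability = 70/715 = 14/143.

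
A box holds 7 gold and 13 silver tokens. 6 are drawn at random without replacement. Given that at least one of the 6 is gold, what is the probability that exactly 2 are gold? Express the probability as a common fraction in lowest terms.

Work in counts. Selections with at least one gold: C(20,6) − C(13,6) = 38760 − 1716 = 37044.
Of those, selections where exactly 2 are gold: C(7,2)·C(13,4) = 21·715 = 15015.
Conditional probability = 15015/37044 = 715/1764.

715/1764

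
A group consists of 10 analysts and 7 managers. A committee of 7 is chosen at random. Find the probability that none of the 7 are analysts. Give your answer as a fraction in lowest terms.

There are C(17,7) = 19448 possible selections.
Selections with no analysts (all managers): C(7,7) = 1.
Probability = 1/19448.

1/19448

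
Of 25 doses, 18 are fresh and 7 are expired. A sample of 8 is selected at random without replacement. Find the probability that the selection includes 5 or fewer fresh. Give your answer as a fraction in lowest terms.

859/2185

There are C(25,8) = 1081575 ways to choose the 8.
Count the complement (more than 5 fresh): C(18,6)·C(7,2) + C(18,7)·C(7,1) + C(18,8)·C(7,0) = 389844 + 222768 + 43758 = 656370.
Probability = 1 − 656370/1081575 = 425205/1081575 = 859/2185.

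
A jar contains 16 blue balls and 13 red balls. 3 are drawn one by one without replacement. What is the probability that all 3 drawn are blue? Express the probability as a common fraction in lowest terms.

Multiply the conditional probabilities at each draw: 16/29 · 15/28 · 14/27 = 3360/21924 = 40/261.

40/261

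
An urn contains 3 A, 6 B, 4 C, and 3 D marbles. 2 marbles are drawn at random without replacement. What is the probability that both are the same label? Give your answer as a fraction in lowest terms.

9/40

There are C(16,2) = 120 ways to draw 2 marbles.
All same label: C(3,2) + C(6,2) + C(4,2) + C(3,2) = 3 + 15 + 6 + 3 = 27.
Probability = 27/120 = 9/40.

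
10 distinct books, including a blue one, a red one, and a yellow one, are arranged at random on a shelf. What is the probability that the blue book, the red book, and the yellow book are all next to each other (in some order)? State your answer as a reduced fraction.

There are 10! = 3628800 arrangements.
Treat the three as one block: 8! placements × 3! orders within the block = 40320·6 = 241920.
Probability = 241920/3628800 = 1/15.

1/15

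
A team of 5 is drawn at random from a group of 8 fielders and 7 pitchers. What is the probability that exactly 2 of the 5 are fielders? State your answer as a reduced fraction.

140/429

Total number of selections: C(15,5) = 3003.
Selections with exactly 2 fielders: choose 2 of the 8 fielders and 3 of the 7 pitchers, C(8,2)·C(7,3) = 28·35 = 980.
Probability = 980/3003 = 140/429.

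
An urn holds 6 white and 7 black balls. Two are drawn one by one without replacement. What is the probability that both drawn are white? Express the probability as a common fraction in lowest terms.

5/26

Multiply the conditional probabilities at each draw: 6/13 · 5/12 = 30/156 = 5/26.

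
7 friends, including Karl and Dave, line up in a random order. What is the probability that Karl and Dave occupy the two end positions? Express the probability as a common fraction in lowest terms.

1/21

There are 7! = 5040 arrangements.
Place Karl and Dave at the ends in 2 ways, arrange the remaining 5 in 5! = 120 ways: 2·120 = 240.
Probability = 240/5040 = 1/21.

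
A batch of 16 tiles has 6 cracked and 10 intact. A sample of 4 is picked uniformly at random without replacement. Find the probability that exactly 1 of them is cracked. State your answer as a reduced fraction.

Total number of selections: C(16,4) = 1820.
Selections with exactly 1 cracked: choose 1 of the 6 cracked and 3 of the 10 intact, C(6,1)·C(10,3) = 6·120 = 720.
Probability = 720/1820 = 36/91.

36/91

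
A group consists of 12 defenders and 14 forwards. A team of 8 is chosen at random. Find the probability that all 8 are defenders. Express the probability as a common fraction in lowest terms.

9/28405

There are C(26,8) = 1562275 possible selections.
Selections with all defenders: C(12,8) = 495.
Probability = 495/1562275 = 9/28405.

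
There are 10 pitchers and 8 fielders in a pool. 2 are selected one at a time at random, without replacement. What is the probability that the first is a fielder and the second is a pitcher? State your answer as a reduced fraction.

Multiply the conditional probabilities at each draw: 8/18 · 10/17 = 80/306 = 40/153.

40/153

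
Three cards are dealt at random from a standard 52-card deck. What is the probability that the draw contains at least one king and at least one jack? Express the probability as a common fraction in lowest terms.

There are C(52,3) = 22100 possible draws.
By inclusion-exclusion on the complements, draws missing all kings or all jacks: C(48,3) + C(48,3) − C(44,3) = 17296 + 17296 − 13244 = 21348.
So draws with at least one of each: 22100 − 21348 = 752, probability 752/22100 = 188/5525.

188/5525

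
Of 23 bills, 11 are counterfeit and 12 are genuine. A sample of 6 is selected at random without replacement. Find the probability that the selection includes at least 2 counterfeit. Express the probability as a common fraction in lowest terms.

2767/3059

Total selections: C(23,6) = 100947.
Favorable selections (at least 2 counterfeit): C(11,2)·C(12,4) + C(11,3)·C(12,3) + C(11,4)·C(12,2) + C(11,5)·C(12,1) + C(11,6)·C(12,0) = 27225 + 36300 + 21780 + 5544 + 462 = 91311.
Probability = 91311/100947 = 2767/3059.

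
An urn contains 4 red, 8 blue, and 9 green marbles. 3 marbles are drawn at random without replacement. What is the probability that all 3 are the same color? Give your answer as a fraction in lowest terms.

72/665

There are C(21,3) = 1330 ways to draw 3 marbles.
All same color: C(4,3) + C(8,3) + C(9,3) = 4 + 56 + 84 = 144.
Probability = 144/1330 = 72/665.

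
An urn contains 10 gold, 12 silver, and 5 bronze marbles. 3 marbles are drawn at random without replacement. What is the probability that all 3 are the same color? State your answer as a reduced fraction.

14/117

There are C(27,3) = 2925 ways to draw 3 marbles.
All same color: C(10,3) + C(12,3) + C(5,3) = 120 + 220 + 10 = 350.
Probability = 350/2925 = 14/117.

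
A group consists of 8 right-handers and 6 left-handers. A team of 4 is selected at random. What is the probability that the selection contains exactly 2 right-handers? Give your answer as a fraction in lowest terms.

There are C(14,4) = 1001 ways to choose 4 from 14.
Selections with exactly 2 right-handers: choose 2 of the 8 right-handers and 2 of the 6 left-handers, C(8,2)·C(6,2) = 28·15 = 420.
Probability = 420/1001 = 60/143.

60/143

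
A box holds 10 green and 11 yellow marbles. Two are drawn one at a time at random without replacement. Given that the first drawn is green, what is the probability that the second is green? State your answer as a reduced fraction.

9/20

After removing one green, 20 remain: 9 green and 11 yellow.
So the probability the next is green is 9/20.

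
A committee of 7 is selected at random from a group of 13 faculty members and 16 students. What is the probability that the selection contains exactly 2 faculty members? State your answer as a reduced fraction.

Total number of selections: C(29,7) = 1560780.
Selections with exactly 2 faculty members: choose 2 of the 13 faculty members and 5 of the 16 students, C(13,2)·C(16,5) = 78·4368 = 340704.
Probability = 340704/1560780 = 728/3335.

728/3335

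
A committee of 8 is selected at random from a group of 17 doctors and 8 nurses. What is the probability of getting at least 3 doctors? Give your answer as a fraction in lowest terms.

71842/72105

Total selections: C(25,8) = 1081575.
Favorable selections (at least 3 doctors): C(17,3)·C(8,5) + C(17,4)·C(8,4) + C(17,5)·C(8,3) + C(17,6)·C(8,2) + C(17,7)·C(8,1) + C(17,8)·C(8,0) = 38080 + 166600 + 346528 + 346528 + 155584 + 24310 = 1077630.
Probability = 1077630/1081575 = 71842/72105.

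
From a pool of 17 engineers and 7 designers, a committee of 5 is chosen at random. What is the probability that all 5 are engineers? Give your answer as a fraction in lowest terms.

221/1518

There are C(24,5) = 42504 possible selections.
Selections with all engineers: C(17,5) = 6188.
Probability = 6188/42504 = 221/1518.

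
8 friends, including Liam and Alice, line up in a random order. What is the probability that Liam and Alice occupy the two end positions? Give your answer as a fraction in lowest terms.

There are 8! = 40320 arrangements.
Place Liam and Alice at the ends in 2 ways, arrange the remaining 6 in 6! = 720 ways: 2·720 = 1440.
Probability = 1440/40320 = 1/28.

1/28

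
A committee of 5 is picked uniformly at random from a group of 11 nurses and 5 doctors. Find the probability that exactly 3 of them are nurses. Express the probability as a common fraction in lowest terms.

275/728

The sample space is all 5-subsets of the 16: C(16,5) = 4368.
Selections with exactly 3 nurses: choose 3 of the 11 nurses and 2 of the 5 doctors, C(11,3)·C(5,2) = 165·10 = 1650.
Probability = 1650/4368 = 275/728.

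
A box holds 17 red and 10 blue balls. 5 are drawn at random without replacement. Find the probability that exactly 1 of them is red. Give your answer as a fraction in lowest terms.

Total number of selections: C(27,5) = 80730.
Selections with exactly 1 red: choose 1 of the 17 red and 4 of the 10 blue, C(17,1)·C(10,4) = 17·210 = 3570.
Probability = 3570/80730 = 119/2691.

119/2691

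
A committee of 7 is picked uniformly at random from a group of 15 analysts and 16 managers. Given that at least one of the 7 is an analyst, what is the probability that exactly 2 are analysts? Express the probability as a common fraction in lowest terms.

7056/40279

Work in counts. Selections with at least one analyst: C(31,7) − C(16,7) = 2629575 − 11440 = 2618135.
Of those, selections where exactly 2 are analysts: C(15,2)·C(16,5) = 105·4368 = 458640.
Conditional probability = 458640/2618135 = 7056/40279.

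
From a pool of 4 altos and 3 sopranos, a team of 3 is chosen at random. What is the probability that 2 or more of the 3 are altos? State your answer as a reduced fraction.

22/35

There are C(7,3) = 35 ways to choose the 3.
Favorable selections (2 or more altos): C(4,2)·C(3,1) + C(4,3)·C(3,0) = 18 + 4 = 22.
Probability = 22/35.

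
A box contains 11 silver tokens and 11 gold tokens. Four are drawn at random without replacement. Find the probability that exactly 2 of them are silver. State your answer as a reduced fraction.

55/133

The sample space is all 4-subsets of the 22: C(22,4) = 7315.
Selections with exactly 2 silver: choose 2 of the 11 silver and 2 of the 11 gold, C(11,2)·C(11,2) = 55·55 = 3025.
Probability = 3025/7315 = 55/133.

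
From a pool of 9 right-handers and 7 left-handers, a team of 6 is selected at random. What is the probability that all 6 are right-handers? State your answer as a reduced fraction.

3/286

There are C(16,6) = 8008 possible selections.
Selections with all right-handers: C(9,6) = 84.
Probability = 84/8008 = 3/286.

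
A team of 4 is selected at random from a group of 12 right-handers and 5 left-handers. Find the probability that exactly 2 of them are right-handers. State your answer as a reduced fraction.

The sample space is all 4-subsets of the 17: C(17,4) = 2380.
Selections with exactly 2 right-handers: choose 2 of the 12 right-handers and 2 of the 5 left-handers, C(12,2)·C(5,2) = 66·10 = 660.
Probability = 660/2380 = 33/119.

33/119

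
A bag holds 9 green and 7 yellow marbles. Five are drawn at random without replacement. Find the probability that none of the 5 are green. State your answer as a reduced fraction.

There are C(16,5) = 4368 possible selections.
Selections with no green (all yellow): C(7,5) = 21.
Probability = 21/4368 = 1/208.

1/208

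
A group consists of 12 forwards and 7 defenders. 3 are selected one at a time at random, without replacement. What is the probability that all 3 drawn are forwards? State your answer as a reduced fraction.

Multiply the conditional probabilities at each draw: 12/19 · 11/18 · 10/17 = 1320/5814 = 220/969.

220/969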